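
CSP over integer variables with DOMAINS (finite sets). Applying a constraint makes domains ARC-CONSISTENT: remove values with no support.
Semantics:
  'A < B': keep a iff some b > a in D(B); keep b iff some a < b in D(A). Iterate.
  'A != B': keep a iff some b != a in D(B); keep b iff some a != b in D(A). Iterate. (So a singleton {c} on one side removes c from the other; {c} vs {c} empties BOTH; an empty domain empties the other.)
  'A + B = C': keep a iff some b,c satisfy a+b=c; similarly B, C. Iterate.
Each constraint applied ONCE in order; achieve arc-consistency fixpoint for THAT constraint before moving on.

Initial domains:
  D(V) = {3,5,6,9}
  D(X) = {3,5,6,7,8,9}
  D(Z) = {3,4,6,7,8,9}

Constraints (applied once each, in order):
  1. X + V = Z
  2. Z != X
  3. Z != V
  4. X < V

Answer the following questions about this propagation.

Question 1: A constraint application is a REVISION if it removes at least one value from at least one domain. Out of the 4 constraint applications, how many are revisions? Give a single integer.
Answer: 2

Derivation:
Constraint 1 (X + V = Z) on D(X)={3,5,6,7,8,9} D(V)={3,5,6,9} D(Z)={3,4,6,7,8,9}: X {3,5,6,7,8,9}->{3,5,6}; V {3,5,6,9}->{3,5,6}; Z {3,4,6,7,8,9}->{6,8,9} => REVISION
Constraint 2 (Z != X) on D(Z)={6,8,9} D(X)={3,5,6}: no change => not a revision
Constraint 3 (Z != V) on D(Z)={6,8,9} D(V)={3,5,6}: no change => not a revision
Constraint 4 (X < V) on D(X)={3,5,6} D(V)={3,5,6}: X {3,5,6}->{3,5}; V {3,5,6}->{5,6} => REVISION
Total revisions = 2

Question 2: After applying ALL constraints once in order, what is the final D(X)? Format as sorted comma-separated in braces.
Constraint 1 (X + V = Z) on D(X)={3,5,6,7,8,9} D(V)={3,5,6,9} D(Z)={3,4,6,7,8,9}: X {3,5,6,7,8,9}->{3,5,6}; V {3,5,6,9}->{3,5,6}; Z {3,4,6,7,8,9}->{6,8,9}
Constraint 2 (Z != X) on D(Z)={6,8,9} D(X)={3,5,6}: no change
Constraint 3 (Z != V) on D(Z)={6,8,9} D(V)={3,5,6}: no change
Constraint 4 (X < V) on D(X)={3,5,6} D(V)={3,5,6}: X {3,5,6}->{3,5}; V {3,5,6}->{5,6}
So after all 4 constraints: D(X) = {3,5}

Answer: {3,5}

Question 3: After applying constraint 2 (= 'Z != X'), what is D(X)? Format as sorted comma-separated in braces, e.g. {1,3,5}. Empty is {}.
Answer: {3,5,6}

Derivation:
Constraint 1 (X + V = Z) on D(X)={3,5,6,7,8,9} D(V)={3,5,6,9} D(Z)={3,4,6,7,8,9}: X {3,5,6,7,8,9}->{3,5,6}; V {3,5,6,9}->{3,5,6}; Z {3,4,6,7,8,9}->{6,8,9}
Constraint 2 (Z != X) on D(Z)={6,8,9} D(X)={3,5,6}: no change
So after constraint 2: D(X) = {3,5,6}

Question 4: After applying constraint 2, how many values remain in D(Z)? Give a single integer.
Constraint 1 (X + V = Z) on D(X)={3,5,6,7,8,9} D(V)={3,5,6,9} D(Z)={3,4,6,7,8,9}: X {3,5,6,7,8,9}->{3,5,6}; V {3,5,6,9}->{3,5,6}; Z {3,4,6,7,8,9}->{6,8,9}
Constraint 2 (Z != X) on D(Z)={6,8,9} D(X)={3,5,6}: no change
So after constraint 2: D(Z)={6,8,9}, size = 3

Answer: 3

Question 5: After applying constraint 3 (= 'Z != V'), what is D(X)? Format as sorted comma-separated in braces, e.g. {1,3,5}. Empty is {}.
Constraint 1 (X + V = Z) on D(X)={3,5,6,7,8,9} D(V)={3,5,6,9} D(Z)={3,4,6,7,8,9}: X {3,5,6,7,8,9}->{3,5,6}; V {3,5,6,9}->{3,5,6}; Z {3,4,6,7,8,9}->{6,8,9}
Constraint 2 (Z != X) on D(Z)={6,8,9} D(X)={3,5,6}: no change
Constraint 3 (Z != V) on D(Z)={6,8,9} D(V)={3,5,6}: no change
So after constraint 3: D(X) = {3,5,6}

Answer: {3,5,6}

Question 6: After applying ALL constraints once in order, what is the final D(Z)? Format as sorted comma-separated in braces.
Answer: {6,8,9}

Derivation:
Constraint 1 (X + V = Z) on D(X)={3,5,6,7,8,9} D(V)={3,5,6,9} D(Z)={3,4,6,7,8,9}: X {3,5,6,7,8,9}->{3,5,6}; V {3,5,6,9}->{3,5,6}; Z {3,4,6,7,8,9}->{6,8,9}
Constraint 2 (Z != X) on D(Z)={6,8,9} D(X)={3,5,6}: no change
Constraint 3 (Z != V) on D(Z)={6,8,9} D(V)={3,5,6}: no change
Constraint 4 (X < V) on D(X)={3,5,6} D(V)={3,5,6}: X {3,5,6}->{3,5}; V {3,5,6}->{5,6}
So after all 4 constraints: D(Z) = {6,8,9}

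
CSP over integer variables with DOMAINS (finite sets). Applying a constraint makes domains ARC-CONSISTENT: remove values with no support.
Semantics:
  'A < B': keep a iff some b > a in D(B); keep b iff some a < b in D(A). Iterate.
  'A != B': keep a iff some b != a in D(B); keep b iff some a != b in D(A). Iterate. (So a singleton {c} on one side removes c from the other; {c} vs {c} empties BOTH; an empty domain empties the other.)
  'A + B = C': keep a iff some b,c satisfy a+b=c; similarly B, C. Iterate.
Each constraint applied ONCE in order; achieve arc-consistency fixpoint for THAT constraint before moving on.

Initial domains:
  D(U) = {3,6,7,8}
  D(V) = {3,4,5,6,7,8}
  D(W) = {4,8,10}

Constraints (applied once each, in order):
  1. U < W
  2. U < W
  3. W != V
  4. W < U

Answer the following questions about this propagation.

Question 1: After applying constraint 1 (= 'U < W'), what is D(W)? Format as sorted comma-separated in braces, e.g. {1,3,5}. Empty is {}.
Constraint 1 (U < W) on D(U)={3,6,7,8} D(W)={4,8,10}: no change
So after constraint 1: D(W) = {4,8,10}

Answer: {4,8,10}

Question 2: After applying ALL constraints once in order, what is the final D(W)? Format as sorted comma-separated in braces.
Constraint 1 (U < W) on D(U)={3,6,7,8} D(W)={4,8,10}: no change
Constraint 2 (U < W) on D(U)={3,6,7,8} D(W)={4,8,10}: no change
Constraint 3 (W != V) on D(W)={4,8,10} D(V)={3,4,5,6,7,8}: no change
Constraint 4 (W < U) on D(W)={4,8,10} D(U)={3,6,7,8}: W {4,8,10}->{4}; U {3,6,7,8}->{6,7,8}
So after all 4 constraints: D(W) = {4}

Answer: {4}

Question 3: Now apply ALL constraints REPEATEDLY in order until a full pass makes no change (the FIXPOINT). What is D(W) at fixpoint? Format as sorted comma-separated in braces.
Answer: {}

Derivation:
pass 0 (initial): D(W)={4,8,10}
pass 1: U {3,6,7,8}->{6,7,8}; W {4,8,10}->{4}
pass 2: U {6,7,8}->{}; V {3,4,5,6,7,8}->{}; W {4}->{}
pass 3: no change
Fixpoint after 3 passes: D(W) = {}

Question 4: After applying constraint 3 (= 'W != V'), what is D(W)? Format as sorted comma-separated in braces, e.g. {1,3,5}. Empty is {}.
Constraint 1 (U < W) on D(U)={3,6,7,8} D(W)={4,8,10}: no change
Constraint 2 (U < W) on D(U)={3,6,7,8} D(W)={4,8,10}: no change
Constraint 3 (W != V) on D(W)={4,8,10} D(V)={3,4,5,6,7,8}: no change
So after constraint 3: D(W) = {4,8,10}

Answer: {4,8,10}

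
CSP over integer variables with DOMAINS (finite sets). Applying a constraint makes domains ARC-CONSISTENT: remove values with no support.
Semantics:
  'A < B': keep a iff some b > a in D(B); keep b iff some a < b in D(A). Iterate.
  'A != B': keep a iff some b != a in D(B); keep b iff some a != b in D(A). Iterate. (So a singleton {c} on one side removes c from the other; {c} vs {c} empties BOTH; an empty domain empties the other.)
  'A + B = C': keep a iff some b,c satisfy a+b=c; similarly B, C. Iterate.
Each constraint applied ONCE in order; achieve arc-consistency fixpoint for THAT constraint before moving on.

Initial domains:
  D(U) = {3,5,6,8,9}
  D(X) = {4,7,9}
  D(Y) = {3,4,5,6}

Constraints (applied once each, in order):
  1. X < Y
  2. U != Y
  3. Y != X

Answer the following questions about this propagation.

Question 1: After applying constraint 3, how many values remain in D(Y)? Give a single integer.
Answer: 2

Derivation:
Constraint 1 (X < Y) on D(X)={4,7,9} D(Y)={3,4,5,6}: X {4,7,9}->{4}; Y {3,4,5,6}->{5,6}
Constraint 2 (U != Y) on D(U)={3,5,6,8,9} D(Y)={5,6}: no change
Constraint 3 (Y != X) on D(Y)={5,6} D(X)={4}: no change
So after constraint 3: D(Y)={5,6}, size = 2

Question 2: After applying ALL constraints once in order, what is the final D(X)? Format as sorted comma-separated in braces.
Constraint 1 (X < Y) on D(X)={4,7,9} D(Y)={3,4,5,6}: X {4,7,9}->{4}; Y {3,4,5,6}->{5,6}
Constraint 2 (U != Y) on D(U)={3,5,6,8,9} D(Y)={5,6}: no change
Constraint 3 (Y != X) on D(Y)={5,6} D(X)={4}: no change
So after all 3 constraints: D(X) = {4}

Answer: {4}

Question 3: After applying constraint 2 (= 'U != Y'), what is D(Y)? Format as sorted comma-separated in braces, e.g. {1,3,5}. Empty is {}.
Constraint 1 (X < Y) on D(X)={4,7,9} D(Y)={3,4,5,6}: X {4,7,9}->{4}; Y {3,4,5,6}->{5,6}
Constraint 2 (U != Y) on D(U)={3,5,6,8,9} D(Y)={5,6}: no change
So after constraint 2: D(Y) = {5,6}

Answer: {5,6}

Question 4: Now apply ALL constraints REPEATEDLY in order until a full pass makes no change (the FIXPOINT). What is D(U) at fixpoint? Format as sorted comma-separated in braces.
Answer: {3,5,6,8,9}

Derivation:
pass 0 (initial): D(U)={3,5,6,8,9}
pass 1: X {4,7,9}->{4}; Y {3,4,5,6}->{5,6}
pass 2: no change
Fixpoint after 2 passes: D(U) = {3,5,6,8,9}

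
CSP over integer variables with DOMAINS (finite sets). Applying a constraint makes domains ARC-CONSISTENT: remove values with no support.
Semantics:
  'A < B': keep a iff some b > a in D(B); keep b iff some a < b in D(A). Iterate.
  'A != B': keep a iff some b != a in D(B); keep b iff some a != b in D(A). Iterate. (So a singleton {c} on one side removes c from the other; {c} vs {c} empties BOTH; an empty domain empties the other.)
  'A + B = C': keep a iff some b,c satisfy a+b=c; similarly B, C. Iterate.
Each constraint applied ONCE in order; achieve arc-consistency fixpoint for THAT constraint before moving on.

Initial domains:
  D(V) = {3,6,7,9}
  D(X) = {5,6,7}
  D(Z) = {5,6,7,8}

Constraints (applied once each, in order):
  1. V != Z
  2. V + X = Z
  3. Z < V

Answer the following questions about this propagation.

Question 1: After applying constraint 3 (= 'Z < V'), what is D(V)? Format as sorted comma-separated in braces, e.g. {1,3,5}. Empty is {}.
Constraint 1 (V != Z) on D(V)={3,6,7,9} D(Z)={5,6,7,8}: no change
Constraint 2 (V + X = Z) on D(V)={3,6,7,9} D(X)={5,6,7} D(Z)={5,6,7,8}: V {3,6,7,9}->{3}; X {5,6,7}->{5}; Z {5,6,7,8}->{8}
Constraint 3 (Z < V) on D(Z)={8} D(V)={3}: Z {8}->{}; V {3}->{}
So after constraint 3: D(V) = {}

Answer: {}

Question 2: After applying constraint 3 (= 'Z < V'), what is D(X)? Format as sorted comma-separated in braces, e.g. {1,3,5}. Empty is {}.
Answer: {5}

Derivation:
Constraint 1 (V != Z) on D(V)={3,6,7,9} D(Z)={5,6,7,8}: no change
Constraint 2 (V + X = Z) on D(V)={3,6,7,9} D(X)={5,6,7} D(Z)={5,6,7,8}: V {3,6,7,9}->{3}; X {5,6,7}->{5}; Z {5,6,7,8}->{8}
Constraint 3 (Z < V) on D(Z)={8} D(V)={3}: Z {8}->{}; V {3}->{}
So after constraint 3: D(X) = {5}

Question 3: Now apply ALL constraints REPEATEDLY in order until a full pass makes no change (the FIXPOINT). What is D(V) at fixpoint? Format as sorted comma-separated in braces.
Answer: {}

Derivation:
pass 0 (initial): D(V)={3,6,7,9}
pass 1: V {3,6,7,9}->{}; X {5,6,7}->{5}; Z {5,6,7,8}->{}
pass 2: X {5}->{}
pass 3: no change
Fixpoint after 3 passes: D(V) = {}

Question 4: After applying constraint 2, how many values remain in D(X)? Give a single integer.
Answer: 1

Derivation:
Constraint 1 (V != Z) on D(V)={3,6,7,9} D(Z)={5,6,7,8}: no change
Constraint 2 (V + X = Z) on D(V)={3,6,7,9} D(X)={5,6,7} D(Z)={5,6,7,8}: V {3,6,7,9}->{3}; X {5,6,7}->{5}; Z {5,6,7,8}->{8}
So after constraint 2: D(X)={5}, size = 1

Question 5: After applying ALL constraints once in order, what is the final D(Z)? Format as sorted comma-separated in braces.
Answer: {}

Derivation:
Constraint 1 (V != Z) on D(V)={3,6,7,9} D(Z)={5,6,7,8}: no change
Constraint 2 (V + X = Z) on D(V)={3,6,7,9} D(X)={5,6,7} D(Z)={5,6,7,8}: V {3,6,7,9}->{3}; X {5,6,7}->{5}; Z {5,6,7,8}->{8}
Constraint 3 (Z < V) on D(Z)={8} D(V)={3}: Z {8}->{}; V {3}->{}
So after all 3 constraints: D(Z) = {}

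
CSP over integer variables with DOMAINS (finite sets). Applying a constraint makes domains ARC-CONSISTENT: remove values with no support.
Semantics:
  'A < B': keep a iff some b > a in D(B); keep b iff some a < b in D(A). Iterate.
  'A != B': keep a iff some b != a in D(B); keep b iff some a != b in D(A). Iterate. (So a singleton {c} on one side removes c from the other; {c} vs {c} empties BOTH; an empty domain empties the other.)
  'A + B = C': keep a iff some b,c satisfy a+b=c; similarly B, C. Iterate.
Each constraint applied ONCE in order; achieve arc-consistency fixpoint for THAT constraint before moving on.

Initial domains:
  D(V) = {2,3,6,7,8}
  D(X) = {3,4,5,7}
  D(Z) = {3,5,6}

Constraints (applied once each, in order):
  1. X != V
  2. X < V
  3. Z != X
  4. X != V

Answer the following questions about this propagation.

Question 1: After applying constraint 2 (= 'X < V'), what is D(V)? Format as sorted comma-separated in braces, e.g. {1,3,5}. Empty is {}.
Answer: {6,7,8}

Derivation:
Constraint 1 (X != V) on D(X)={3,4,5,7} D(V)={2,3,6,7,8}: no change
Constraint 2 (X < V) on D(X)={3,4,5,7} D(V)={2,3,6,7,8}: V {2,3,6,7,8}->{6,7,8}
So after constraint 2: D(V) = {6,7,8}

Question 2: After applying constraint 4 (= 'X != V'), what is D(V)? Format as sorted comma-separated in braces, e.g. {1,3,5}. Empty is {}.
Constraint 1 (X != V) on D(X)={3,4,5,7} D(V)={2,3,6,7,8}: no change
Constraint 2 (X < V) on D(X)={3,4,5,7} D(V)={2,3,6,7,8}: V {2,3,6,7,8}->{6,7,8}
Constraint 3 (Z != X) on D(Z)={3,5,6} D(X)={3,4,5,7}: no change
Constraint 4 (X != V) on D(X)={3,4,5,7} D(V)={6,7,8}: no change
So after constraint 4: D(V) = {6,7,8}

Answer: {6,7,8}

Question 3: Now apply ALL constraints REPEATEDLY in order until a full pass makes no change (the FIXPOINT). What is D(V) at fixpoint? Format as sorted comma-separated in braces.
Answer: {6,7,8}

Derivation:
pass 0 (initial): D(V)={2,3,6,7,8}
pass 1: V {2,3,6,7,8}->{6,7,8}
pass 2: no change
Fixpoint after 2 passes: D(V) = {6,7,8}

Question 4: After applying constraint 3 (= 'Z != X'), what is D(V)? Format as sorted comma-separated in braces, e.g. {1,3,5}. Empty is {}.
Answer: {6,7,8}

Derivation:
Constraint 1 (X != V) on D(X)={3,4,5,7} D(V)={2,3,6,7,8}: no change
Constraint 2 (X < V) on D(X)={3,4,5,7} D(V)={2,3,6,7,8}: V {2,3,6,7,8}->{6,7,8}
Constraint 3 (Z != X) on D(Z)={3,5,6} D(X)={3,4,5,7}: no change
So after constraint 3: D(V) = {6,7,8}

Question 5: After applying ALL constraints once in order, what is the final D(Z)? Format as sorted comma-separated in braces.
Constraint 1 (X != V) on D(X)={3,4,5,7} D(V)={2,3,6,7,8}: no change
Constraint 2 (X < V) on D(X)={3,4,5,7} D(V)={2,3,6,7,8}: V {2,3,6,7,8}->{6,7,8}
Constraint 3 (Z != X) on D(Z)={3,5,6} D(X)={3,4,5,7}: no change
Constraint 4 (X != V) on D(X)={3,4,5,7} D(V)={6,7,8}: no change
So after all 4 constraints: D(Z) = {3,5,6}

Answer: {3,5,6}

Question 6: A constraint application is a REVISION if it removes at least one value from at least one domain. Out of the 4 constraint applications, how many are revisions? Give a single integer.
Constraint 1 (X != V) on D(X)={3,4,5,7} D(V)={2,3,6,7,8}: no change => not a revision
Constraint 2 (X < V) on D(X)={3,4,5,7} D(V)={2,3,6,7,8}: V {2,3,6,7,8}->{6,7,8} => REVISION
Constraint 3 (Z != X) on D(Z)={3,5,6} D(X)={3,4,5,7}: no change => not a revision
Constraint 4 (X != V) on D(X)={3,4,5,7} D(V)={6,7,8}: no change => not a revision
Total revisions = 1

Answer: 1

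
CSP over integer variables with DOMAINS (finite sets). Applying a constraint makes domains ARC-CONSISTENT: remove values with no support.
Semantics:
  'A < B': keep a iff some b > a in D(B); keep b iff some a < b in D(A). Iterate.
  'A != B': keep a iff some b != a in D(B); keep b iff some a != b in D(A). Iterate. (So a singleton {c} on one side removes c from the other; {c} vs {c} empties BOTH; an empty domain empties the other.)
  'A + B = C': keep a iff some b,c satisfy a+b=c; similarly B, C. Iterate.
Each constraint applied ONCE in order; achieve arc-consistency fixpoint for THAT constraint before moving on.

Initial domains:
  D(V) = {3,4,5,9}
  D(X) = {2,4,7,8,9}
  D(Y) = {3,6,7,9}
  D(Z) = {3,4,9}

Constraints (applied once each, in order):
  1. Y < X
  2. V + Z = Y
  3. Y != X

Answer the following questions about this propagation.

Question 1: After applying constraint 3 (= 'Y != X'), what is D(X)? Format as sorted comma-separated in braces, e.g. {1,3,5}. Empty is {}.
Answer: {4,7,8,9}

Derivation:
Constraint 1 (Y < X) on D(Y)={3,6,7,9} D(X)={2,4,7,8,9}: Y {3,6,7,9}->{3,6,7}; X {2,4,7,8,9}->{4,7,8,9}
Constraint 2 (V + Z = Y) on D(V)={3,4,5,9} D(Z)={3,4,9} D(Y)={3,6,7}: V {3,4,5,9}->{3,4}; Z {3,4,9}->{3,4}; Y {3,6,7}->{6,7}
Constraint 3 (Y != X) on D(Y)={6,7} D(X)={4,7,8,9}: no change
So after constraint 3: D(X) = {4,7,8,9}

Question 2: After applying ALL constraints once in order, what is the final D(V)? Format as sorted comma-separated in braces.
Answer: {3,4}

Derivation:
Constraint 1 (Y < X) on D(Y)={3,6,7,9} D(X)={2,4,7,8,9}: Y {3,6,7,9}->{3,6,7}; X {2,4,7,8,9}->{4,7,8,9}
Constraint 2 (V + Z = Y) on D(V)={3,4,5,9} D(Z)={3,4,9} D(Y)={3,6,7}: V {3,4,5,9}->{3,4}; Z {3,4,9}->{3,4}; Y {3,6,7}->{6,7}
Constraint 3 (Y != X) on D(Y)={6,7} D(X)={4,7,8,9}: no change
So after all 3 constraints: D(V) = {3,4}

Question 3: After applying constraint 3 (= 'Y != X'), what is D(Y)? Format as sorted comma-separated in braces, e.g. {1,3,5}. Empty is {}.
Answer: {6,7}

Derivation:
Constraint 1 (Y < X) on D(Y)={3,6,7,9} D(X)={2,4,7,8,9}: Y {3,6,7,9}->{3,6,7}; X {2,4,7,8,9}->{4,7,8,9}
Constraint 2 (V + Z = Y) on D(V)={3,4,5,9} D(Z)={3,4,9} D(Y)={3,6,7}: V {3,4,5,9}->{3,4}; Z {3,4,9}->{3,4}; Y {3,6,7}->{6,7}
Constraint 3 (Y != X) on D(Y)={6,7} D(X)={4,7,8,9}: no change
So after constraint 3: D(Y) = {6,7}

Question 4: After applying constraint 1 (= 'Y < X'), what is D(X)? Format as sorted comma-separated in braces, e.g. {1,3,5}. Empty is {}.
Answer: {4,7,8,9}

Derivation:
Constraint 1 (Y < X) on D(Y)={3,6,7,9} D(X)={2,4,7,8,9}: Y {3,6,7,9}->{3,6,7}; X {2,4,7,8,9}->{4,7,8,9}
So after constraint 1: D(X) = {4,7,8,9}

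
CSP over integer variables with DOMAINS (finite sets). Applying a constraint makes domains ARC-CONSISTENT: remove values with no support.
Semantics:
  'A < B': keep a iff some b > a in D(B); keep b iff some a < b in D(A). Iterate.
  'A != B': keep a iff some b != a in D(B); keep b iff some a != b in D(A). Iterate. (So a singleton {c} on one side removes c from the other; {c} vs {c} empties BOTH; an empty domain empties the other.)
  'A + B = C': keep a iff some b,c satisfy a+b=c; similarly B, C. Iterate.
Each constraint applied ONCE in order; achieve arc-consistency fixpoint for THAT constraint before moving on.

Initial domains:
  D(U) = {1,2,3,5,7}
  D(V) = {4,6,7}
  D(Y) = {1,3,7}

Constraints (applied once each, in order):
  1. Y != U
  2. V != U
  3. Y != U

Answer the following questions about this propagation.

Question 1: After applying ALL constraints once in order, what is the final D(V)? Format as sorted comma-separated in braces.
Constraint 1 (Y != U) on D(Y)={1,3,7} D(U)={1,2,3,5,7}: no change
Constraint 2 (V != U) on D(V)={4,6,7} D(U)={1,2,3,5,7}: no change
Constraint 3 (Y != U) on D(Y)={1,3,7} D(U)={1,2,3,5,7}: no change
So after all 3 constraints: D(V) = {4,6,7}

Answer: {4,6,7}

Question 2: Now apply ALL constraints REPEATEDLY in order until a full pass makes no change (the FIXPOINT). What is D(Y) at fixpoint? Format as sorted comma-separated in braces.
pass 0 (initial): D(Y)={1,3,7}
pass 1: no change
Fixpoint after 1 passes: D(Y) = {1,3,7}

Answer: {1,3,7}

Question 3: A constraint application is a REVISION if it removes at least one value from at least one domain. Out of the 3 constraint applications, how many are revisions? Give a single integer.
Answer: 0

Derivation:
Constraint 1 (Y != U) on D(Y)={1,3,7} D(U)={1,2,3,5,7}: no change => not a revision
Constraint 2 (V != U) on D(V)={4,6,7} D(U)={1,2,3,5,7}: no change => not a revision
Constraint 3 (Y != U) on D(Y)={1,3,7} D(U)={1,2,3,5,7}: no change => not a revision
Total revisions = 0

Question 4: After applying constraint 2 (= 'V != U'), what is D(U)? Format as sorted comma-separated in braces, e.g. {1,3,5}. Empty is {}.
Answer: {1,2,3,5,7}

Derivation:
Constraint 1 (Y != U) on D(Y)={1,3,7} D(U)={1,2,3,5,7}: no change
Constraint 2 (V != U) on D(V)={4,6,7} D(U)={1,2,3,5,7}: no change
So after constraint 2: D(U) = {1,2,3,5,7}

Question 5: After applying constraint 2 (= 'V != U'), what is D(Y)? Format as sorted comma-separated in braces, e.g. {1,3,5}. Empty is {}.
Constraint 1 (Y != U) on D(Y)={1,3,7} D(U)={1,2,3,5,7}: no change
Constraint 2 (V != U) on D(V)={4,6,7} D(U)={1,2,3,5,7}: no change
So after constraint 2: D(Y) = {1,3,7}

Answer: {1,3,7}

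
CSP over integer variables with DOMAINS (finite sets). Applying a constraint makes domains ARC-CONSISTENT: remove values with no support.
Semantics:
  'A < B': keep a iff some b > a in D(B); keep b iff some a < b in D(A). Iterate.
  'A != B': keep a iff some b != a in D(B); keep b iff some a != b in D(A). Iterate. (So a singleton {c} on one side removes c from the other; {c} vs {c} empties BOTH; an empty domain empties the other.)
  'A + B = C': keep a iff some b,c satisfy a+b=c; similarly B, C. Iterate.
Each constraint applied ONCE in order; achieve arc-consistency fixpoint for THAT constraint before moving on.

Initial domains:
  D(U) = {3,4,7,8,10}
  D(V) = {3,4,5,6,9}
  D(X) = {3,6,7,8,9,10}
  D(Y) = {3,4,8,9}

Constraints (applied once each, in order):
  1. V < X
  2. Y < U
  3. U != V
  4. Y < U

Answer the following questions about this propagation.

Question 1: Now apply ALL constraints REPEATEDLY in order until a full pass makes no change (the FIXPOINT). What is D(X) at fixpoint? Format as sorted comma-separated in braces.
pass 0 (initial): D(X)={3,6,7,8,9,10}
pass 1: U {3,4,7,8,10}->{4,7,8,10}; X {3,6,7,8,9,10}->{6,7,8,9,10}
pass 2: no change
Fixpoint after 2 passes: D(X) = {6,7,8,9,10}

Answer: {6,7,8,9,10}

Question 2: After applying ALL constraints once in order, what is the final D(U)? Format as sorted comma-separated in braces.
Constraint 1 (V < X) on D(V)={3,4,5,6,9} D(X)={3,6,7,8,9,10}: X {3,6,7,8,9,10}->{6,7,8,9,10}
Constraint 2 (Y < U) on D(Y)={3,4,8,9} D(U)={3,4,7,8,10}: U {3,4,7,8,10}->{4,7,8,10}
Constraint 3 (U != V) on D(U)={4,7,8,10} D(V)={3,4,5,6,9}: no change
Constraint 4 (Y < U) on D(Y)={3,4,8,9} D(U)={4,7,8,10}: no change
So after all 4 constraints: D(U) = {4,7,8,10}

Answer: {4,7,8,10}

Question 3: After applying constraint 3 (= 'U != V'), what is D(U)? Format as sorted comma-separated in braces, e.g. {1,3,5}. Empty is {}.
Constraint 1 (V < X) on D(V)={3,4,5,6,9} D(X)={3,6,7,8,9,10}: X {3,6,7,8,9,10}->{6,7,8,9,10}
Constraint 2 (Y < U) on D(Y)={3,4,8,9} D(U)={3,4,7,8,10}: U {3,4,7,8,10}->{4,7,8,10}
Constraint 3 (U != V) on D(U)={4,7,8,10} D(V)={3,4,5,6,9}: no change
So after constraint 3: D(U) = {4,7,8,10}

Answer: {4,7,8,10}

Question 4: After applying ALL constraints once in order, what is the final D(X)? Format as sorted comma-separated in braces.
Constraint 1 (V < X) on D(V)={3,4,5,6,9} D(X)={3,6,7,8,9,10}: X {3,6,7,8,9,10}->{6,7,8,9,10}
Constraint 2 (Y < U) on D(Y)={3,4,8,9} D(U)={3,4,7,8,10}: U {3,4,7,8,10}->{4,7,8,10}
Constraint 3 (U != V) on D(U)={4,7,8,10} D(V)={3,4,5,6,9}: no change
Constraint 4 (Y < U) on D(Y)={3,4,8,9} D(U)={4,7,8,10}: no change
So after all 4 constraints: D(X) = {6,7,8,9,10}

Answer: {6,7,8,9,10}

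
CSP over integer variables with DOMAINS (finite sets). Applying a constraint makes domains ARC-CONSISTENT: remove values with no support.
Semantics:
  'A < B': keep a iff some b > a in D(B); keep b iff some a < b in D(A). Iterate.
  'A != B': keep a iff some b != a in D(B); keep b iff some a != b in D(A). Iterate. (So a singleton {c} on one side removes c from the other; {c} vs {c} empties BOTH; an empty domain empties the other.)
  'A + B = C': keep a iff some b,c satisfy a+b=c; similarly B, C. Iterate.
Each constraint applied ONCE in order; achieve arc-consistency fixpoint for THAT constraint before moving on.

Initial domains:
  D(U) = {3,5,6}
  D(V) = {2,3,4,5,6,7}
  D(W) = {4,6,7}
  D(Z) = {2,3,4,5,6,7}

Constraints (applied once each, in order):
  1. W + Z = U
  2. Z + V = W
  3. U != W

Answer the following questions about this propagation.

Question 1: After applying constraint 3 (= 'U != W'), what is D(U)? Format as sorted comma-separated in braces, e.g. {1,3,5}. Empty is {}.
Answer: {6}

Derivation:
Constraint 1 (W + Z = U) on D(W)={4,6,7} D(Z)={2,3,4,5,6,7} D(U)={3,5,6}: W {4,6,7}->{4}; Z {2,3,4,5,6,7}->{2}; U {3,5,6}->{6}
Constraint 2 (Z + V = W) on D(Z)={2} D(V)={2,3,4,5,6,7} D(W)={4}: V {2,3,4,5,6,7}->{2}
Constraint 3 (U != W) on D(U)={6} D(W)={4}: no change
So after constraint 3: D(U) = {6}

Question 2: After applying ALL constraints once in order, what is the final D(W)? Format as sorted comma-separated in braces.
Constraint 1 (W + Z = U) on D(W)={4,6,7} D(Z)={2,3,4,5,6,7} D(U)={3,5,6}: W {4,6,7}->{4}; Z {2,3,4,5,6,7}->{2}; U {3,5,6}->{6}
Constraint 2 (Z + V = W) on D(Z)={2} D(V)={2,3,4,5,6,7} D(W)={4}: V {2,3,4,5,6,7}->{2}
Constraint 3 (U != W) on D(U)={6} D(W)={4}: no change
So after all 3 constraints: D(W) = {4}

Answer: {4}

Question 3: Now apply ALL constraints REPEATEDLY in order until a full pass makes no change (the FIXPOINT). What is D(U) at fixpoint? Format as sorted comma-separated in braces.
pass 0 (initial): D(U)={3,5,6}
pass 1: U {3,5,6}->{6}; V {2,3,4,5,6,7}->{2}; W {4,6,7}->{4}; Z {2,3,4,5,6,7}->{2}
pass 2: no change
Fixpoint after 2 passes: D(U) = {6}

Answer: {6}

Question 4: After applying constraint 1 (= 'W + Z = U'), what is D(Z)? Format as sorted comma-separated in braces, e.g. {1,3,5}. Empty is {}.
Constraint 1 (W + Z = U) on D(W)={4,6,7} D(Z)={2,3,4,5,6,7} D(U)={3,5,6}: W {4,6,7}->{4}; Z {2,3,4,5,6,7}->{2}; U {3,5,6}->{6}
So after constraint 1: D(Z) = {2}

Answer: {2}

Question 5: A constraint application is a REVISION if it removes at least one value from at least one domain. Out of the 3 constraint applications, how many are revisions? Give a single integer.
Answer: 2

Derivation:
Constraint 1 (W + Z = U) on D(W)={4,6,7} D(Z)={2,3,4,5,6,7} D(U)={3,5,6}: W {4,6,7}->{4}; Z {2,3,4,5,6,7}->{2}; U {3,5,6}->{6} => REVISION
Constraint 2 (Z + V = W) on D(Z)={2} D(V)={2,3,4,5,6,7} D(W)={4}: V {2,3,4,5,6,7}->{2} => REVISION
Constraint 3 (U != W) on D(U)={6} D(W)={4}: no change => not a revision
Total revisions = 2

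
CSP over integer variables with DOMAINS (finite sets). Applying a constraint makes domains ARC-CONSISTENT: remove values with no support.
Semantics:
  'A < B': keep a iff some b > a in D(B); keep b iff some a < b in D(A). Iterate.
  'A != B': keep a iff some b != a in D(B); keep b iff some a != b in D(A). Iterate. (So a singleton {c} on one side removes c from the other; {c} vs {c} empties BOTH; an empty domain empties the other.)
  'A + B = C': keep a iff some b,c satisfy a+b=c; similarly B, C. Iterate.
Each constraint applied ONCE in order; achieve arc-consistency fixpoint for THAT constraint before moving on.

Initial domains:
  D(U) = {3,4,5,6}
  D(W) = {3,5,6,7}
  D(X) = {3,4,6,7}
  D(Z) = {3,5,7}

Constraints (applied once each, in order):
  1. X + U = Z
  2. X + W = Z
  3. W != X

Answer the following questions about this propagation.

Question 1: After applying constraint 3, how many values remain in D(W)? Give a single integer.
Constraint 1 (X + U = Z) on D(X)={3,4,6,7} D(U)={3,4,5,6} D(Z)={3,5,7}: X {3,4,6,7}->{3,4}; U {3,4,5,6}->{3,4}; Z {3,5,7}->{7}
Constraint 2 (X + W = Z) on D(X)={3,4} D(W)={3,5,6,7} D(Z)={7}: X {3,4}->{4}; W {3,5,6,7}->{3}
Constraint 3 (W != X) on D(W)={3} D(X)={4}: no change
So after constraint 3: D(W)={3}, size = 1

Answer: 1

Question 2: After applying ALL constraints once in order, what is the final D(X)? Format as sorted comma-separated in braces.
Constraint 1 (X + U = Z) on D(X)={3,4,6,7} D(U)={3,4,5,6} D(Z)={3,5,7}: X {3,4,6,7}->{3,4}; U {3,4,5,6}->{3,4}; Z {3,5,7}->{7}
Constraint 2 (X + W = Z) on D(X)={3,4} D(W)={3,5,6,7} D(Z)={7}: X {3,4}->{4}; W {3,5,6,7}->{3}
Constraint 3 (W != X) on D(W)={3} D(X)={4}: no change
So after all 3 constraints: D(X) = {4}

Answer: {4}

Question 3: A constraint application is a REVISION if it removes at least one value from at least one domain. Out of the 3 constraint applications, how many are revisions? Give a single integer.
Constraint 1 (X + U = Z) on D(X)={3,4,6,7} D(U)={3,4,5,6} D(Z)={3,5,7}: X {3,4,6,7}->{3,4}; U {3,4,5,6}->{3,4}; Z {3,5,7}->{7} => REVISION
Constraint 2 (X + W = Z) on D(X)={3,4} D(W)={3,5,6,7} D(Z)={7}: X {3,4}->{4}; W {3,5,6,7}->{3} => REVISION
Constraint 3 (W != X) on D(W)={3} D(X)={4}: no change => not a revision
Total revisions = 2

Answer: 2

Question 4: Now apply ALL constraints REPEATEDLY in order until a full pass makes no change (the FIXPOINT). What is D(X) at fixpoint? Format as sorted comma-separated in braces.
Answer: {4}

Derivation:
pass 0 (initial): D(X)={3,4,6,7}
pass 1: U {3,4,5,6}->{3,4}; W {3,5,6,7}->{3}; X {3,4,6,7}->{4}; Z {3,5,7}->{7}
pass 2: U {3,4}->{3}
pass 3: no change
Fixpoint after 3 passes: D(X) = {4}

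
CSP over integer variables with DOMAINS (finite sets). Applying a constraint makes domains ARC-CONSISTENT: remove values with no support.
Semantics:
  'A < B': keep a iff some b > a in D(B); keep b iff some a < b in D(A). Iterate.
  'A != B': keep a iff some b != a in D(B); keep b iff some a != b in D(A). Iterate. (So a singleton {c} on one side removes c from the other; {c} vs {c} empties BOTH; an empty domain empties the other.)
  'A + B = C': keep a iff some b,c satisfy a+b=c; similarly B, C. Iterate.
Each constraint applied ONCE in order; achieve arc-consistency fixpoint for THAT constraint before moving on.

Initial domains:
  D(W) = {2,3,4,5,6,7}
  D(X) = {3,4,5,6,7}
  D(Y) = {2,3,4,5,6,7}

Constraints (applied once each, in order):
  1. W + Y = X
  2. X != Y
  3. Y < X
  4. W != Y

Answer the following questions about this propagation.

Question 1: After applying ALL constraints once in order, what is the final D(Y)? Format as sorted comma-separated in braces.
Answer: {2,3,4,5}

Derivation:
Constraint 1 (W + Y = X) on D(W)={2,3,4,5,6,7} D(Y)={2,3,4,5,6,7} D(X)={3,4,5,6,7}: W {2,3,4,5,6,7}->{2,3,4,5}; Y {2,3,4,5,6,7}->{2,3,4,5}; X {3,4,5,6,7}->{4,5,6,7}
Constraint 2 (X != Y) on D(X)={4,5,6,7} D(Y)={2,3,4,5}: no change
Constraint 3 (Y < X) on D(Y)={2,3,4,5} D(X)={4,5,6,7}: no change
Constraint 4 (W != Y) on D(W)={2,3,4,5} D(Y)={2,3,4,5}: no change
So after all 4 constraints: D(Y) = {2,3,4,5}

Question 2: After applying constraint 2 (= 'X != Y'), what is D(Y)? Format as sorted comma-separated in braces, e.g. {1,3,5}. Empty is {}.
Constraint 1 (W + Y = X) on D(W)={2,3,4,5,6,7} D(Y)={2,3,4,5,6,7} D(X)={3,4,5,6,7}: W {2,3,4,5,6,7}->{2,3,4,5}; Y {2,3,4,5,6,7}->{2,3,4,5}; X {3,4,5,6,7}->{4,5,6,7}
Constraint 2 (X != Y) on D(X)={4,5,6,7} D(Y)={2,3,4,5}: no change
So after constraint 2: D(Y) = {2,3,4,5}

Answer: {2,3,4,5}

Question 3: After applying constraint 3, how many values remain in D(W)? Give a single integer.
Answer: 4

Derivation:
Constraint 1 (W + Y = X) on D(W)={2,3,4,5,6,7} D(Y)={2,3,4,5,6,7} D(X)={3,4,5,6,7}: W {2,3,4,5,6,7}->{2,3,4,5}; Y {2,3,4,5,6,7}->{2,3,4,5}; X {3,4,5,6,7}->{4,5,6,7}
Constraint 2 (X != Y) on D(X)={4,5,6,7} D(Y)={2,3,4,5}: no change
Constraint 3 (Y < X) on D(Y)={2,3,4,5} D(X)={4,5,6,7}: no change
So after constraint 3: D(W)={2,3,4,5}, size = 4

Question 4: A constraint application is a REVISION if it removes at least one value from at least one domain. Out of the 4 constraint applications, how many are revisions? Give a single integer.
Answer: 1

Derivation:
Constraint 1 (W + Y = X) on D(W)={2,3,4,5,6,7} D(Y)={2,3,4,5,6,7} D(X)={3,4,5,6,7}: W {2,3,4,5,6,7}->{2,3,4,5}; Y {2,3,4,5,6,7}->{2,3,4,5}; X {3,4,5,6,7}->{4,5,6,7} => REVISION
Constraint 2 (X != Y) on D(X)={4,5,6,7} D(Y)={2,3,4,5}: no change => not a revision
Constraint 3 (Y < X) on D(Y)={2,3,4,5} D(X)={4,5,6,7}: no change => not a revision
Constraint 4 (W != Y) on D(W)={2,3,4,5} D(Y)={2,3,4,5}: no change => not a revision
Total revisions = 1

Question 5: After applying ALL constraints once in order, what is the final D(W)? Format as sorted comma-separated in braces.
Constraint 1 (W + Y = X) on D(W)={2,3,4,5,6,7} D(Y)={2,3,4,5,6,7} D(X)={3,4,5,6,7}: W {2,3,4,5,6,7}->{2,3,4,5}; Y {2,3,4,5,6,7}->{2,3,4,5}; X {3,4,5,6,7}->{4,5,6,7}
Constraint 2 (X != Y) on D(X)={4,5,6,7} D(Y)={2,3,4,5}: no change
Constraint 3 (Y < X) on D(Y)={2,3,4,5} D(X)={4,5,6,7}: no change
Constraint 4 (W != Y) on D(W)={2,3,4,5} D(Y)={2,3,4,5}: no change
So after all 4 constraints: D(W) = {2,3,4,5}

Answer: {2,3,4,5}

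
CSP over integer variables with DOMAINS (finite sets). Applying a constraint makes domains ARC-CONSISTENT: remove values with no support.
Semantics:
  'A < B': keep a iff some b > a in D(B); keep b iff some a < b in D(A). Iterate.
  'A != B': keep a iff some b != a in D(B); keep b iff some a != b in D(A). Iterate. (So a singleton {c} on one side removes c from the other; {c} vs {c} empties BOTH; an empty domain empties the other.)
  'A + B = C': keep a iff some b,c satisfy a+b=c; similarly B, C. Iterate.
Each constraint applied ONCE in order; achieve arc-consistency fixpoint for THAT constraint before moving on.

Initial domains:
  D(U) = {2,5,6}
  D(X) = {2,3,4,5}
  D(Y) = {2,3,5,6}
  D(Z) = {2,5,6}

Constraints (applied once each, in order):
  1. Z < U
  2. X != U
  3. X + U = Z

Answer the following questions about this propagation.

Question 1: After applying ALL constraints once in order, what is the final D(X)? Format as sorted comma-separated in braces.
Answer: {}

Derivation:
Constraint 1 (Z < U) on D(Z)={2,5,6} D(U)={2,5,6}: Z {2,5,6}->{2,5}; U {2,5,6}->{5,6}
Constraint 2 (X != U) on D(X)={2,3,4,5} D(U)={5,6}: no change
Constraint 3 (X + U = Z) on D(X)={2,3,4,5} D(U)={5,6} D(Z)={2,5}: X {2,3,4,5}->{}; U {5,6}->{}; Z {2,5}->{}
So after all 3 constraints: D(X) = {}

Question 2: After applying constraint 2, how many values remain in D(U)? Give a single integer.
Constraint 1 (Z < U) on D(Z)={2,5,6} D(U)={2,5,6}: Z {2,5,6}->{2,5}; U {2,5,6}->{5,6}
Constraint 2 (X != U) on D(X)={2,3,4,5} D(U)={5,6}: no change
So after constraint 2: D(U)={5,6}, size = 2

Answer: 2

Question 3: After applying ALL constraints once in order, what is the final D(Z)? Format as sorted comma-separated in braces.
Constraint 1 (Z < U) on D(Z)={2,5,6} D(U)={2,5,6}: Z {2,5,6}->{2,5}; U {2,5,6}->{5,6}
Constraint 2 (X != U) on D(X)={2,3,4,5} D(U)={5,6}: no change
Constraint 3 (X + U = Z) on D(X)={2,3,4,5} D(U)={5,6} D(Z)={2,5}: X {2,3,4,5}->{}; U {5,6}->{}; Z {2,5}->{}
So after all 3 constraints: D(Z) = {}

Answer: {}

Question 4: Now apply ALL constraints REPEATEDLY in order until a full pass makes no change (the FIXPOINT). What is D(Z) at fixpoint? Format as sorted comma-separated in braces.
pass 0 (initial): D(Z)={2,5,6}
pass 1: U {2,5,6}->{}; X {2,3,4,5}->{}; Z {2,5,6}->{}
pass 2: no change
Fixpoint after 2 passes: D(Z) = {}

Answer: {}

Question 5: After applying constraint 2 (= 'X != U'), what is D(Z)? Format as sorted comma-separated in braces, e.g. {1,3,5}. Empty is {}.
Constraint 1 (Z < U) on D(Z)={2,5,6} D(U)={2,5,6}: Z {2,5,6}->{2,5}; U {2,5,6}->{5,6}
Constraint 2 (X != U) on D(X)={2,3,4,5} D(U)={5,6}: no change
So after constraint 2: D(Z) = {2,5}

Answer: {2,5}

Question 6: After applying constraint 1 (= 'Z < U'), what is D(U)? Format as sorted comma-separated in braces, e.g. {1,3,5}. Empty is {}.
Constraint 1 (Z < U) on D(Z)={2,5,6} D(U)={2,5,6}: Z {2,5,6}->{2,5}; U {2,5,6}->{5,6}
So after constraint 1: D(U) = {5,6}

Answer: {5,6}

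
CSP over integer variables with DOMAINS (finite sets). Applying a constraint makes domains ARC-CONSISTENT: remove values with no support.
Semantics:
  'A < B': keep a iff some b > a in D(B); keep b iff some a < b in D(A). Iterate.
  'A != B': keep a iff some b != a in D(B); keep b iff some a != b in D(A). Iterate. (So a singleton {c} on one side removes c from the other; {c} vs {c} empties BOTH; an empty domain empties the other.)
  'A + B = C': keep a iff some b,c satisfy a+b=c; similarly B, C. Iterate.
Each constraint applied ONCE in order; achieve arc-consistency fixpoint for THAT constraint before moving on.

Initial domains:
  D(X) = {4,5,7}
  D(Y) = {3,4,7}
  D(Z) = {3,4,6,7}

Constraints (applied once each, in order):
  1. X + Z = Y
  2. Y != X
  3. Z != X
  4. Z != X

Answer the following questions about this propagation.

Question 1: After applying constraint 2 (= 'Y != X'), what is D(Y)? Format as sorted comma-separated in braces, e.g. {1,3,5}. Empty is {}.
Constraint 1 (X + Z = Y) on D(X)={4,5,7} D(Z)={3,4,6,7} D(Y)={3,4,7}: X {4,5,7}->{4}; Z {3,4,6,7}->{3}; Y {3,4,7}->{7}
Constraint 2 (Y != X) on D(Y)={7} D(X)={4}: no change
So after constraint 2: D(Y) = {7}

Answer: {7}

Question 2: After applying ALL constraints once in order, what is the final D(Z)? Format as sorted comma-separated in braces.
Answer: {3}

Derivation:
Constraint 1 (X + Z = Y) on D(X)={4,5,7} D(Z)={3,4,6,7} D(Y)={3,4,7}: X {4,5,7}->{4}; Z {3,4,6,7}->{3}; Y {3,4,7}->{7}
Constraint 2 (Y != X) on D(Y)={7} D(X)={4}: no change
Constraint 3 (Z != X) on D(Z)={3} D(X)={4}: no change
Constraint 4 (Z != X) on D(Z)={3} D(X)={4}: no change
So after all 4 constraints: D(Z) = {3}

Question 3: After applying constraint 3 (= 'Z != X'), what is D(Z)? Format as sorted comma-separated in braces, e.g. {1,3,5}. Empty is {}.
Answer: {3}

Derivation:
Constraint 1 (X + Z = Y) on D(X)={4,5,7} D(Z)={3,4,6,7} D(Y)={3,4,7}: X {4,5,7}->{4}; Z {3,4,6,7}->{3}; Y {3,4,7}->{7}
Constraint 2 (Y != X) on D(Y)={7} D(X)={4}: no change
Constraint 3 (Z != X) on D(Z)={3} D(X)={4}: no change
So after constraint 3: D(Z) = {3}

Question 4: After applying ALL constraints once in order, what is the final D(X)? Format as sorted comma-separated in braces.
Answer: {4}

Derivation:
Constraint 1 (X + Z = Y) on D(X)={4,5,7} D(Z)={3,4,6,7} D(Y)={3,4,7}: X {4,5,7}->{4}; Z {3,4,6,7}->{3}; Y {3,4,7}->{7}
Constraint 2 (Y != X) on D(Y)={7} D(X)={4}: no change
Constraint 3 (Z != X) on D(Z)={3} D(X)={4}: no change
Constraint 4 (Z != X) on D(Z)={3} D(X)={4}: no change
So after all 4 constraints: D(X) = {4}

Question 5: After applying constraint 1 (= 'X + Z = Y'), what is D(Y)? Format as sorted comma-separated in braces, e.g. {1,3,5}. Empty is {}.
Constraint 1 (X + Z = Y) on D(X)={4,5,7} D(Z)={3,4,6,7} D(Y)={3,4,7}: X {4,5,7}->{4}; Z {3,4,6,7}->{3}; Y {3,4,7}->{7}
So after constraint 1: D(Y) = {7}

Answer: {7}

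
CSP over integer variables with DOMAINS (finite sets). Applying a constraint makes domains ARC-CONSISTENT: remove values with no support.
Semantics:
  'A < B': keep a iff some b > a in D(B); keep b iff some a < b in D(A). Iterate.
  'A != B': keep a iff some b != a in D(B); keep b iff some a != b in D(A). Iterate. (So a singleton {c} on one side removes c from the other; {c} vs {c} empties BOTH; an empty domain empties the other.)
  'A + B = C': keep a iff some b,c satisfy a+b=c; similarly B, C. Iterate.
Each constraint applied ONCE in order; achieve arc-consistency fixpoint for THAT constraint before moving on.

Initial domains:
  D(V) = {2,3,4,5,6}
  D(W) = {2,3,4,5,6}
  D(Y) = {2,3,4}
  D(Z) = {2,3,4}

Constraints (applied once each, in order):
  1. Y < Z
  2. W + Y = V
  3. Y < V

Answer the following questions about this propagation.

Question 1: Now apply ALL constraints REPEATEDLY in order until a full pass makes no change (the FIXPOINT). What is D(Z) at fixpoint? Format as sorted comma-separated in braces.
Answer: {3,4}

Derivation:
pass 0 (initial): D(Z)={2,3,4}
pass 1: V {2,3,4,5,6}->{4,5,6}; W {2,3,4,5,6}->{2,3,4}; Y {2,3,4}->{2,3}; Z {2,3,4}->{3,4}
pass 2: no change
Fixpoint after 2 passes: D(Z) = {3,4}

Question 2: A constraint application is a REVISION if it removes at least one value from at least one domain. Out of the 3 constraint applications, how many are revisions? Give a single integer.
Constraint 1 (Y < Z) on D(Y)={2,3,4} D(Z)={2,3,4}: Y {2,3,4}->{2,3}; Z {2,3,4}->{3,4} => REVISION
Constraint 2 (W + Y = V) on D(W)={2,3,4,5,6} D(Y)={2,3} D(V)={2,3,4,5,6}: W {2,3,4,5,6}->{2,3,4}; V {2,3,4,5,6}->{4,5,6} => REVISION
Constraint 3 (Y < V) on D(Y)={2,3} D(V)={4,5,6}: no change => not a revision
Total revisions = 2

Answer: 2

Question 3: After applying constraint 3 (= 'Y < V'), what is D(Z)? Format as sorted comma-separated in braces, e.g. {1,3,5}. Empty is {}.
Answer: {3,4}

Derivation:
Constraint 1 (Y < Z) on D(Y)={2,3,4} D(Z)={2,3,4}: Y {2,3,4}->{2,3}; Z {2,3,4}->{3,4}
Constraint 2 (W + Y = V) on D(W)={2,3,4,5,6} D(Y)={2,3} D(V)={2,3,4,5,6}: W {2,3,4,5,6}->{2,3,4}; V {2,3,4,5,6}->{4,5,6}
Constraint 3 (Y < V) on D(Y)={2,3} D(V)={4,5,6}: no change
So after constraint 3: D(Z) = {3,4}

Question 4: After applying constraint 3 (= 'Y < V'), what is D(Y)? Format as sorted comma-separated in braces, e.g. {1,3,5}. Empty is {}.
Answer: {2,3}

Derivation:
Constraint 1 (Y < Z) on D(Y)={2,3,4} D(Z)={2,3,4}: Y {2,3,4}->{2,3}; Z {2,3,4}->{3,4}
Constraint 2 (W + Y = V) on D(W)={2,3,4,5,6} D(Y)={2,3} D(V)={2,3,4,5,6}: W {2,3,4,5,6}->{2,3,4}; V {2,3,4,5,6}->{4,5,6}
Constraint 3 (Y < V) on D(Y)={2,3} D(V)={4,5,6}: no change
So after constraint 3: D(Y) = {2,3}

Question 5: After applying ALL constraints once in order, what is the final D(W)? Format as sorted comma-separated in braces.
Constraint 1 (Y < Z) on D(Y)={2,3,4} D(Z)={2,3,4}: Y {2,3,4}->{2,3}; Z {2,3,4}->{3,4}
Constraint 2 (W + Y = V) on D(W)={2,3,4,5,6} D(Y)={2,3} D(V)={2,3,4,5,6}: W {2,3,4,5,6}->{2,3,4}; V {2,3,4,5,6}->{4,5,6}
Constraint 3 (Y < V) on D(Y)={2,3} D(V)={4,5,6}: no change
So after all 3 constraints: D(W) = {2,3,4}

Answer: {2,3,4}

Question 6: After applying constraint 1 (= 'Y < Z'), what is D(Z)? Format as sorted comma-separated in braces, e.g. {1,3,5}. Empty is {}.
Answer: {3,4}

Derivation:
Constraint 1 (Y < Z) on D(Y)={2,3,4} D(Z)={2,3,4}: Y {2,3,4}->{2,3}; Z {2,3,4}->{3,4}
So after constraint 1: D(Z) = {3,4}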